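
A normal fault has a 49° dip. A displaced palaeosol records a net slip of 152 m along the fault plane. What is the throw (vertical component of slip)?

115 m

throw = dip-slip × sin(dip) = 152 m × sin(49°) = 115 m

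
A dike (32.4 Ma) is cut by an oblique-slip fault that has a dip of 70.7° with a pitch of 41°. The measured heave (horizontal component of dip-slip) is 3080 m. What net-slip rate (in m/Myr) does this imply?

438 m/Myr

dip-slip = heave / cos(dip) = 3080 / cos(70.7°) = 9319 m
net slip = dip-slip / sin(rake) = 9319 / sin(41°) = 14200 m
rate = 14200 m / 32.4 Ma = 0.000438 m/yr = 438 m/Myr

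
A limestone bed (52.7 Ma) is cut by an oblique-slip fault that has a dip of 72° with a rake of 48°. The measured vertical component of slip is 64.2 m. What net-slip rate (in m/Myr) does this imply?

dip-slip = throw / sin(dip) = 64.2 / sin(72°) = 67.50 m
net slip = dip-slip / sin(rake) = 67.50 / sin(48°) = 90.84 m
rate = 90.84 m / 52.7 Ma = 0.00000172 m/yr = 1.72 m/Myr

1.72 m/Myr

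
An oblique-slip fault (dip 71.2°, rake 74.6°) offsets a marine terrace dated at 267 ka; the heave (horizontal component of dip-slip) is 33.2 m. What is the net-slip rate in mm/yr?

0.400 mm/yr

dip-slip = heave / cos(dip) = 33.2 / cos(71.2°) = 103 m
net slip = dip-slip / sin(rake) = 103 / sin(74.6°) = 106.9 m
rate = 106.9 m / 267 ka = 0.000400 m/yr = 0.400 mm/yr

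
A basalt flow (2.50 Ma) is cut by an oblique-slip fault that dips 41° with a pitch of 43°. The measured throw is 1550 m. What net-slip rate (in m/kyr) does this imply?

1.39 m/kyr

dip-slip = throw / sin(dip) = 1550 / sin(41°) = 2363 m
net slip = dip-slip / sin(rake) = 2363 / sin(43°) = 3464 m
rate = 3464 m / 2.50 Ma = 0.00139 m/yr = 1.39 m/kyr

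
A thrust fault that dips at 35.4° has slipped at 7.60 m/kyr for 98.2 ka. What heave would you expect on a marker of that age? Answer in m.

dip-slip = rate × time = 7.60 m/kyr × 98.2 ka = 746.3 m
heave = dip-slip × cos(dip) = 746.3 × cos(35.4°) = 608 m

608 m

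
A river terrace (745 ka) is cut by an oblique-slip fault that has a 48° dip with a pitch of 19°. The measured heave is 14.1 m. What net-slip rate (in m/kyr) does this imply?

0.0869 m/kyr

dip-slip = heave / cos(dip) = 14.1 / cos(48°) = 21.07 m
net slip = dip-slip / sin(rake) = 21.07 / sin(19°) = 64.72 m
rate = 64.72 m / 745 ka = 0.0000869 m/yr = 0.0869 m/kyr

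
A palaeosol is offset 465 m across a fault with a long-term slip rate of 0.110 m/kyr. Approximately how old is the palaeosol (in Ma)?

4.23 Ma

age = offset / rate = 465 m / (0.110 m/kyr) = 4.23e+06 yr = 4.23 Ma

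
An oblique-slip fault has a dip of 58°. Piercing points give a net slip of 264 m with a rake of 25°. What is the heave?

59.1 m

dip-slip = net slip × sin(rake) = 264 m × sin(25°) = 111.6 m
heave = dip-slip × cos(dip) = 111.6 × cos(58°) = 59.1 m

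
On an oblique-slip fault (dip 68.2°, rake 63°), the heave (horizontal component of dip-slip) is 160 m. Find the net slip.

484 m

dip-slip = heave / cos(dip) = 160 / cos(68.2°) = 430.8 m
net slip = dip-slip / sin(rake) = 430.8 / sin(63°) = 484 m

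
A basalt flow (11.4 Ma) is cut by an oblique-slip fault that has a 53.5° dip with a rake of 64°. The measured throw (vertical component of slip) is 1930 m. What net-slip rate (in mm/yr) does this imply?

dip-slip = throw / sin(dip) = 1930 / sin(53.5°) = 2401 m
net slip = dip-slip / sin(rake) = 2401 / sin(64°) = 2671 m
rate = 2671 m / 11.4 Ma = 0.000234 m/yr = 0.234 mm/yr

0.234 mm/yr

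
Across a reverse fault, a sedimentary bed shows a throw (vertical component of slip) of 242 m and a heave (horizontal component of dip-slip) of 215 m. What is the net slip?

net slip = √(throw² + heave²) = √(242² + 215²) = 324 m

324 m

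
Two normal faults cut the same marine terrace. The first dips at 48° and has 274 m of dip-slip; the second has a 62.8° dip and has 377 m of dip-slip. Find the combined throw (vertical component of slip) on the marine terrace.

539 m

throw_A = 274 × sin(48°) = 203.6 m
throw_B = 377 × sin(62.8°) = 335.3 m
total = 203.6 + 335.3 = 539 m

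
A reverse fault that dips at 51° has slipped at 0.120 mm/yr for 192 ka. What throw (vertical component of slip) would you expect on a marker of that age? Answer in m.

17.9 m

dip-slip = rate × time = 0.120 mm/yr × 192 ka = 23.04 m
throw = dip-slip × sin(dip) = 23.04 × sin(51°) = 17.9 m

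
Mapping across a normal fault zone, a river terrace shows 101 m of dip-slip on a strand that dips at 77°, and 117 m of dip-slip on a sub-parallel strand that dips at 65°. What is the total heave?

heave_A = 101 × cos(77°) = 22.72 m
heave_B = 117 × cos(65°) = 49.45 m
total = 22.72 + 49.45 = 72.2 m

72.2 m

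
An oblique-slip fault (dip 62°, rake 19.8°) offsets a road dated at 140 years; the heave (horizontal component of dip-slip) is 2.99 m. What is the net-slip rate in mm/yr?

dip-slip = heave / cos(dip) = 2.99 / cos(62°) = 6.369 m
net slip = dip-slip / sin(rake) = 6.369 / sin(19.8°) = 18.80 m
rate = 18.80 m / 140 years = 0.134 m/yr = 134 mm/yr

134 mm/yr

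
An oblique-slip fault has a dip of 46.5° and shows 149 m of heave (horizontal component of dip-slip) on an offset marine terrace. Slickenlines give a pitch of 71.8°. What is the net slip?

dip-slip = heave / cos(dip) = 149 / cos(46.5°) = 216.5 m
net slip = dip-slip / sin(rake) = 216.5 / sin(71.8°) = 228 m

228 m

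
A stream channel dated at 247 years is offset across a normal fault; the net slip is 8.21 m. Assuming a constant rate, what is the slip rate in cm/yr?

3.32 cm/yr

rate = 8.21 m / 247 years = 0.0332 m/yr = 3.32 cm/yr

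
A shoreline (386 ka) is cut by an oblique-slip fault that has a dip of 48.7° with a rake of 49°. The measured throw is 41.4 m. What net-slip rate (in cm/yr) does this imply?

0.0189 cm/yr

dip-slip = throw / sin(dip) = 41.4 / sin(48.7°) = 55.11 m
net slip = dip-slip / sin(rake) = 55.11 / sin(49°) = 73.02 m
rate = 73.02 m / 386 ka = 0.000189 m/yr = 0.0189 cm/yr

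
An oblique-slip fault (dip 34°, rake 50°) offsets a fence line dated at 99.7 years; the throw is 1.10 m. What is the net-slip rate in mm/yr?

25.8 mm/yr

dip-slip = throw / sin(dip) = 1.10 / sin(34°) = 1.967 m
net slip = dip-slip / sin(rake) = 1.967 / sin(50°) = 2.568 m
rate = 2.568 m / 99.7 years = 0.0258 m/yr = 25.8 mm/yr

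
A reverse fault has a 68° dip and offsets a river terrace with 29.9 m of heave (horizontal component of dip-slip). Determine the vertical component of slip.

74 m

throw = heave × tan(dip) = 29.9 × tan(68°) = 74 m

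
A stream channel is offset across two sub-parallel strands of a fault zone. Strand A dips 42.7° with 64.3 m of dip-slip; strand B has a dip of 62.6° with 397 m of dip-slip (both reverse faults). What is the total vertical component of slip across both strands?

throw_A = 64.3 × sin(42.7°) = 43.61 m
throw_B = 397 × sin(62.6°) = 352.5 m
total = 43.61 + 352.5 = 396 m

396 m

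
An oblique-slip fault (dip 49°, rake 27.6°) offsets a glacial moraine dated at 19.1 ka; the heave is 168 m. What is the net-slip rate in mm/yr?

28.9 mm/yr

dip-slip = heave / cos(dip) = 168 / cos(49°) = 256.1 m
net slip = dip-slip / sin(rake) = 256.1 / sin(27.6°) = 552.7 m
rate = 552.7 m / 19.1 ka = 0.0289 m/yr = 28.9 mm/yr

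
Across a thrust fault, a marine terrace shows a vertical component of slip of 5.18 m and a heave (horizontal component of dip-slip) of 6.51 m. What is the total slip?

net slip = √(throw² + heave²) = √(5.18² + 6.51²) = 8.32 m

8.32 m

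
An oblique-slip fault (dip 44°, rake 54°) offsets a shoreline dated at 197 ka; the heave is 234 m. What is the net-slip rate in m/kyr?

dip-slip = heave / cos(dip) = 234 / cos(44°) = 325.3 m
net slip = dip-slip / sin(rake) = 325.3 / sin(54°) = 402.1 m
rate = 402.1 m / 197 ka = 0.00204 m/yr = 2.04 m/kyr

2.04 m/kyr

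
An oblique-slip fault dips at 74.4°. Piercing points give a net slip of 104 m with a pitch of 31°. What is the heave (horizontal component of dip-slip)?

dip-slip = net slip × sin(rake) = 104 m × sin(31°) = 53.56 m
heave = dip-slip × cos(dip) = 53.56 × cos(74.4°) = 14.4 m

14.4 m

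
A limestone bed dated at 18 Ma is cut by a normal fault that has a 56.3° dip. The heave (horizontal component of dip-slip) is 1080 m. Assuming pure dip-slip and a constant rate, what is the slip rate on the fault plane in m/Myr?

108 m/Myr

dip-slip = heave / cos(dip) = 1080 m / cos(56.3°) = 1946 m
rate = 1946 m / 18 Ma = 0.000108 m/yr = 108 m/Myr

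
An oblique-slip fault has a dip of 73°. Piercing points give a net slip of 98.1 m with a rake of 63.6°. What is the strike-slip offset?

43.6 m

strike-slip = net slip × cos(rake) = 98.1 m × cos(63.6°) = 43.6 m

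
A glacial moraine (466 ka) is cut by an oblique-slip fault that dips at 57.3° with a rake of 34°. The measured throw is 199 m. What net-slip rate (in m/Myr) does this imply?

dip-slip = throw / sin(dip) = 199 / sin(57.3°) = 236.5 m
net slip = dip-slip / sin(rake) = 236.5 / sin(34°) = 422.9 m
rate = 422.9 m / 466 ka = 0.000907 m/yr = 907 m/Myr

907 m/Myr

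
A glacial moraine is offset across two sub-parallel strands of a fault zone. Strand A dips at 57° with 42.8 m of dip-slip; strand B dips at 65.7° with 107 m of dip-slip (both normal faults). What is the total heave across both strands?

heave_A = 42.8 × cos(57°) = 23.31 m
heave_B = 107 × cos(65.7°) = 44.03 m
total = 23.31 + 44.03 = 67.3 m

67.3 m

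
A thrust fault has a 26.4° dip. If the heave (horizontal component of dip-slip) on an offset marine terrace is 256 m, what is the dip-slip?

286 m

dip-slip = heave / cos(dip) = 256 / cos(26.4°) = 286 m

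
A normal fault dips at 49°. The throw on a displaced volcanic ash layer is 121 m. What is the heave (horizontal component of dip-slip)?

heave = throw / tan(dip) = 121 / tan(49°) = 105 m

105 m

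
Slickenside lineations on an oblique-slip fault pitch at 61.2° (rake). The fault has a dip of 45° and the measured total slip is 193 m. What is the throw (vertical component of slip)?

120 m

dip-slip = net slip × sin(rake) = 193 m × sin(61.2°) = 169.1 m
throw = dip-slip × sin(dip) = 169.1 × sin(45°) = 120 m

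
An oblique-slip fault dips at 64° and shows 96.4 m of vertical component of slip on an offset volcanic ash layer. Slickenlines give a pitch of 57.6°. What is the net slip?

dip-slip = throw / sin(dip) = 96.4 / sin(64°) = 107.3 m
net slip = dip-slip / sin(rake) = 107.3 / sin(57.6°) = 127 m

127 m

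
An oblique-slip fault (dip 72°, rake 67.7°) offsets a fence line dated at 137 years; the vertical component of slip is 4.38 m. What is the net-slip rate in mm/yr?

36.3 mm/yr

dip-slip = throw / sin(dip) = 4.38 / sin(72°) = 4.605 m
net slip = dip-slip / sin(rake) = 4.605 / sin(67.7°) = 4.978 m
rate = 4.978 m / 137 years = 0.0363 m/yr = 36.3 mm/yr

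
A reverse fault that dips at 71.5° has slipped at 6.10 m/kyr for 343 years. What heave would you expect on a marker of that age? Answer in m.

dip-slip = rate × time = 6.10 m/kyr × 343 years = 2.092 m
heave = dip-slip × cos(dip) = 2.092 × cos(71.5°) = 0.664 m

0.664 m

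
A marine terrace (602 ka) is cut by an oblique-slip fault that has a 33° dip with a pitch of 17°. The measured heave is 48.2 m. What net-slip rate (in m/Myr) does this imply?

327 m/Myr

dip-slip = heave / cos(dip) = 48.2 / cos(33°) = 57.47 m
net slip = dip-slip / sin(rake) = 57.47 / sin(17°) = 196.6 m
rate = 196.6 m / 602 ka = 0.000327 m/yr = 327 m/Myr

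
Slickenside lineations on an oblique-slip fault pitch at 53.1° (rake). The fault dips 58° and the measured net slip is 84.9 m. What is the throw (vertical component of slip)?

dip-slip = net slip × sin(rake) = 84.9 m × sin(53.1°) = 67.89 m
throw = dip-slip × sin(dip) = 67.89 × sin(58°) = 57.6 m

57.6 m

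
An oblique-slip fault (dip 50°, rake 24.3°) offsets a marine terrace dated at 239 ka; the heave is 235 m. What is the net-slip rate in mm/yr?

dip-slip = heave / cos(dip) = 235 / cos(50°) = 365.6 m
net slip = dip-slip / sin(rake) = 365.6 / sin(24.3°) = 888.4 m
rate = 888.4 m / 239 ka = 0.00372 m/yr = 3.72 mm/yr

3.72 mm/yr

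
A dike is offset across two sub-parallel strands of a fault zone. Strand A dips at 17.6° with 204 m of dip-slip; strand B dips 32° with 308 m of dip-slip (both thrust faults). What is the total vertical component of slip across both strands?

225 m

throw_A = 204 × sin(17.6°) = 61.68 m
throw_B = 308 × sin(32°) = 163.2 m
total = 61.68 + 163.2 = 225 m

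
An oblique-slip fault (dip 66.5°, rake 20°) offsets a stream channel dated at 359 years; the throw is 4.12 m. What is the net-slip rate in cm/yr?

3.66 cm/yr

dip-slip = throw / sin(dip) = 4.12 / sin(66.5°) = 4.493 m
net slip = dip-slip / sin(rake) = 4.493 / sin(20°) = 13.14 m
rate = 13.14 m / 359 years = 0.0366 m/yr = 3.66 cm/yr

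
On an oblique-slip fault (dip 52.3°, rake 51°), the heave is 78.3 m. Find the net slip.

165 m

dip-slip = heave / cos(dip) = 78.3 / cos(52.3°) = 128 m
net slip = dip-slip / sin(rake) = 128 / sin(51°) = 165 m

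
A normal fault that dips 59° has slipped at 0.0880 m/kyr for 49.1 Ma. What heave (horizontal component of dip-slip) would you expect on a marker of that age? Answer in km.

dip-slip = rate × time = 0.0880 m/kyr × 49.1 Ma = 4321 m
heave = dip-slip × cos(dip) = 4321 × cos(59°) = 2230 m = 2.23 km

2.23 km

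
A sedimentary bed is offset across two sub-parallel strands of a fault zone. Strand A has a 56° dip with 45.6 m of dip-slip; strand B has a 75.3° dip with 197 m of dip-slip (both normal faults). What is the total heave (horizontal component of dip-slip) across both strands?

75.5 m

heave_A = 45.6 × cos(56°) = 25.50 m
heave_B = 197 × cos(75.3°) = 49.99 m
total = 25.50 + 49.99 = 75.5 m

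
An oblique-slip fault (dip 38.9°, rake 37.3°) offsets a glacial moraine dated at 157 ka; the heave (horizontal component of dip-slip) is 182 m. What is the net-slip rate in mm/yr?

dip-slip = heave / cos(dip) = 182 / cos(38.9°) = 233.9 m
net slip = dip-slip / sin(rake) = 233.9 / sin(37.3°) = 385.9 m
rate = 385.9 m / 157 ka = 0.00246 m/yr = 2.46 mm/yr

2.46 mm/yr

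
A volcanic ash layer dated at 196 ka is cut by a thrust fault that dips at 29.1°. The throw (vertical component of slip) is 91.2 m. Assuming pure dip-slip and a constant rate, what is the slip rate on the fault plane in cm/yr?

0.0957 cm/yr

dip-slip = throw / sin(dip) = 91.2 m / sin(29.1°) = 187.5 m
rate = 187.5 m / 196 ka = 0.000957 m/yr = 0.0957 cm/yr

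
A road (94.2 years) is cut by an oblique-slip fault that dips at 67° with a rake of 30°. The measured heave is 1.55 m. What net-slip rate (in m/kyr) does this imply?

dip-slip = heave / cos(dip) = 1.55 / cos(67°) = 3.967 m
net slip = dip-slip / sin(rake) = 3.967 / sin(30°) = 7.934 m
rate = 7.934 m / 94.2 years = 0.0842 m/yr = 84.2 m/kyr

84.2 m/kyr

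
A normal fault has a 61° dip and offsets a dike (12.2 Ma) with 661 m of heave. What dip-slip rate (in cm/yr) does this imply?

dip-slip = heave / cos(dip) = 661 m / cos(61°) = 1363 m
rate = 1363 m / 12.2 Ma = 0.000112 m/yr = 0.0112 cm/yr

0.0112 cm/yr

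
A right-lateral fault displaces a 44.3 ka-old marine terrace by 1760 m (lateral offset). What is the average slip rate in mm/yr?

39.7 mm/yr

rate = 1760 m / 44.3 ka = 0.0397 m/yr = 39.7 mm/yr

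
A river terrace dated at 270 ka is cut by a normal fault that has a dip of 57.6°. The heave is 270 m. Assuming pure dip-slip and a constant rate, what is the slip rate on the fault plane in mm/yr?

1.87 mm/yr

dip-slip = heave / cos(dip) = 270 m / cos(57.6°) = 503.9 m
rate = 503.9 m / 270 ka = 0.00187 m/yr = 1.87 mm/yr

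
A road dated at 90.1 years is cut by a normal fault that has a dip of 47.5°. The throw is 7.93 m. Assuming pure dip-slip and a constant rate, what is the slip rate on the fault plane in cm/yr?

dip-slip = throw / sin(dip) = 7.93 m / sin(47.5°) = 10.76 m
rate = 10.76 m / 90.1 years = 0.119 m/yr = 11.9 cm/yr

11.9 cm/yr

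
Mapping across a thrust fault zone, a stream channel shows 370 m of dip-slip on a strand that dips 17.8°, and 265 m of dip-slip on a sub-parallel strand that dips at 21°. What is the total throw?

208 m

throw_A = 370 × sin(17.8°) = 113.1 m
throw_B = 265 × sin(21°) = 94.97 m
total = 113.1 + 94.97 = 208 m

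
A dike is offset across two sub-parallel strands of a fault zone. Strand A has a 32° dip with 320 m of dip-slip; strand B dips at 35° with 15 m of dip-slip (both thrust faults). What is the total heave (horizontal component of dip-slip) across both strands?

heave_A = 320 × cos(32°) = 271.4 m
heave_B = 15 × cos(35°) = 12.29 m
total = 271.4 + 12.29 = 284 m

284 m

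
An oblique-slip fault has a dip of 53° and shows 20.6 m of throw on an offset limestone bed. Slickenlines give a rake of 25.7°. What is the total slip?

dip-slip = throw / sin(dip) = 20.6 / sin(53°) = 25.79 m
net slip = dip-slip / sin(rake) = 25.79 / sin(25.7°) = 59.5 m

59.5 m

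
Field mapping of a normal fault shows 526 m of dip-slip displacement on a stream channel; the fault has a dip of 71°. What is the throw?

497 m

throw = dip-slip × sin(dip) = 526 m × sin(71°) = 497 m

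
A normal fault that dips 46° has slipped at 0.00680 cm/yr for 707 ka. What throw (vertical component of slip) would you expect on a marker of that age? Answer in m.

dip-slip = rate × time = 0.00680 cm/yr × 707 ka = 48.08 m
throw = dip-slip × sin(dip) = 48.08 × sin(46°) = 34.6 m

34.6 m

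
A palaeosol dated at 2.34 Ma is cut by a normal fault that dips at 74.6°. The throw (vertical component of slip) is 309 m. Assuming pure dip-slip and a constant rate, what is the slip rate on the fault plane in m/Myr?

dip-slip = throw / sin(dip) = 309 m / sin(74.6°) = 320.5 m
rate = 320.5 m / 2.34 Ma = 0.000137 m/yr = 137 m/Myr

137 m/Myr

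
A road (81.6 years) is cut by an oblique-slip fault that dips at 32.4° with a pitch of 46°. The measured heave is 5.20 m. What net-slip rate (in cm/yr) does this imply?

dip-slip = heave / cos(dip) = 5.20 / cos(32.4°) = 6.159 m
net slip = dip-slip / sin(rake) = 6.159 / sin(46°) = 8.562 m
rate = 8.562 m / 81.6 years = 0.105 m/yr = 10.5 cm/yr

10.5 cm/yr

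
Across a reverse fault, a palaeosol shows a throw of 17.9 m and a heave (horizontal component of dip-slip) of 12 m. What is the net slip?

net slip = √(throw² + heave²) = √(17.9² + 12²) = 21.6 m

21.6 m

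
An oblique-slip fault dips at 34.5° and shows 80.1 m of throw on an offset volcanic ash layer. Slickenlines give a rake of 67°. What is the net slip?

154 m

dip-slip = throw / sin(dip) = 80.1 / sin(34.5°) = 141.4 m
net slip = dip-slip / sin(rake) = 141.4 / sin(67°) = 154 m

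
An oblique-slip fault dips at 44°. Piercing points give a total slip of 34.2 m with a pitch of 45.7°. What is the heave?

17.6 m

dip-slip = net slip × sin(rake) = 34.2 m × sin(45.7°) = 24.48 m
heave = dip-slip × cos(dip) = 24.48 × cos(44°) = 17.6 m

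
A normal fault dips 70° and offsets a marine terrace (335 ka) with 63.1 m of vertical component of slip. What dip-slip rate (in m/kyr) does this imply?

dip-slip = throw / sin(dip) = 63.1 m / sin(70°) = 67.15 m
rate = 67.15 m / 335 ka = 0.000200 m/yr = 0.200 m/kyr

0.200 m/kyr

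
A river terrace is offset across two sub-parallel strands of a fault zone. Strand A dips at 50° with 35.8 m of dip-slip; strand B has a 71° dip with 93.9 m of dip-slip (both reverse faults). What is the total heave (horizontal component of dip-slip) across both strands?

53.6 m

heave_A = 35.8 × cos(50°) = 23.01 m
heave_B = 93.9 × cos(71°) = 30.57 m
total = 23.01 + 30.57 = 53.6 m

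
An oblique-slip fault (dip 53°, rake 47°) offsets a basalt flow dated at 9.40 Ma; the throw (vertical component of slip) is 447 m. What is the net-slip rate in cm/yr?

dip-slip = throw / sin(dip) = 447 / sin(53°) = 559.7 m
net slip = dip-slip / sin(rake) = 559.7 / sin(47°) = 765.3 m
rate = 765.3 m / 9.40 Ma = 0.0000814 m/yr = 0.00814 cm/yr

0.00814 cm/yr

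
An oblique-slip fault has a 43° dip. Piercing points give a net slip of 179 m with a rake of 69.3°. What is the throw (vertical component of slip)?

dip-slip = net slip × sin(rake) = 179 m × sin(69.3°) = 167.4 m
throw = dip-slip × sin(dip) = 167.4 × sin(43°) = 114 m

114 m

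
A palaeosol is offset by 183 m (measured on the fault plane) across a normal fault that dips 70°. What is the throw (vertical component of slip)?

throw = dip-slip × sin(dip) = 183 m × sin(70°) = 172 m

172 m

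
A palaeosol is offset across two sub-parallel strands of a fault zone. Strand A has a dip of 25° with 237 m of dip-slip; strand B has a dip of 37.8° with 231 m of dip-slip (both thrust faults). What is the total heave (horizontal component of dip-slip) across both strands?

397 m

heave_A = 237 × cos(25°) = 214.8 m
heave_B = 231 × cos(37.8°) = 182.5 m
total = 214.8 + 182.5 = 397 m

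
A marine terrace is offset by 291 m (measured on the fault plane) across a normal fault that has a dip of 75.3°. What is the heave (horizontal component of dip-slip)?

heave = dip-slip × cos(dip) = 291 m × cos(75.3°) = 73.8 m

73.8 m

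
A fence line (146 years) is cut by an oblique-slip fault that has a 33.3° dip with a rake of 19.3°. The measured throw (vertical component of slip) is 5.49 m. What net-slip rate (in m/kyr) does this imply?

dip-slip = throw / sin(dip) = 5.49 / sin(33.3°) = 10 m
net slip = dip-slip / sin(rake) = 10 / sin(19.3°) = 30.25 m
rate = 30.25 m / 146 years = 0.207 m/yr = 207 m/kyr

207 m/kyr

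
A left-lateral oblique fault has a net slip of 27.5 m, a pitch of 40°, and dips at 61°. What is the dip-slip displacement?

17.7 m

dip-slip = net slip × sin(rake) = 27.5 m × sin(40°) = 17.7 m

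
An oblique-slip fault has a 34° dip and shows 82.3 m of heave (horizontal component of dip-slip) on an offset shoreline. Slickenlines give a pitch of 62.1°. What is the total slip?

dip-slip = heave / cos(dip) = 82.3 / cos(34°) = 99.27 m
net slip = dip-slip / sin(rake) = 99.27 / sin(62.1°) = 112 m

112 m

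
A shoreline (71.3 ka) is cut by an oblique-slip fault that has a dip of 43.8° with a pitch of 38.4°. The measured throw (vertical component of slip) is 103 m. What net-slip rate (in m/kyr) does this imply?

dip-slip = throw / sin(dip) = 103 / sin(43.8°) = 148.8 m
net slip = dip-slip / sin(rake) = 148.8 / sin(38.4°) = 239.6 m
rate = 239.6 m / 71.3 ka = 0.00336 m/yr = 3.36 m/kyr

3.36 m/kyr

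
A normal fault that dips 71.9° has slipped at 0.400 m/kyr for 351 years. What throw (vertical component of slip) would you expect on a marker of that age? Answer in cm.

13.3 cm

dip-slip = rate × time = 0.400 m/kyr × 351 years = 0.1404 m
throw = dip-slip × sin(dip) = 0.1404 × sin(71.9°) = 0.133 m = 13.3 cm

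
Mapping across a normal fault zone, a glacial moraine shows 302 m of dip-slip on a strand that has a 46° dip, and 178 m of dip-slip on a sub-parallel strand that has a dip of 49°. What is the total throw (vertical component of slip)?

throw_A = 302 × sin(46°) = 217.2 m
throw_B = 178 × sin(49°) = 134.3 m
total = 217.2 + 134.3 = 352 m

352 m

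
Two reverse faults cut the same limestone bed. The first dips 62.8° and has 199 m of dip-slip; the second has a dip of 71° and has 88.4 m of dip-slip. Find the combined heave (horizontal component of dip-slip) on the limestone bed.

120 m

heave_A = 199 × cos(62.8°) = 90.96 m
heave_B = 88.4 × cos(71°) = 28.78 m
total = 90.96 + 28.78 = 120 m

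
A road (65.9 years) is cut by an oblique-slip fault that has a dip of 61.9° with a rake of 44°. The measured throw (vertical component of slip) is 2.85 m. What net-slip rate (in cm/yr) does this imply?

dip-slip = throw / sin(dip) = 2.85 / sin(61.9°) = 3.231 m
net slip = dip-slip / sin(rake) = 3.231 / sin(44°) = 4.651 m
rate = 4.651 m / 65.9 years = 0.0706 m/yr = 7.06 cm/yr

7.06 cm/yr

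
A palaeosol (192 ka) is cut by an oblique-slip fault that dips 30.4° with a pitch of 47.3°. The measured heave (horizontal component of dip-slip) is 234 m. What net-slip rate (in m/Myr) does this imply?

dip-slip = heave / cos(dip) = 234 / cos(30.4°) = 271.3 m
net slip = dip-slip / sin(rake) = 271.3 / sin(47.3°) = 369.2 m
rate = 369.2 m / 192 ka = 0.00192 m/yr = 1920 m/Myr

1920 m/Myr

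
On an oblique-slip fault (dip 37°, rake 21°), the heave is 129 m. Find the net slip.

451 m

dip-slip = heave / cos(dip) = 129 / cos(37°) = 161.5 m
net slip = dip-slip / sin(rake) = 161.5 / sin(21°) = 451 m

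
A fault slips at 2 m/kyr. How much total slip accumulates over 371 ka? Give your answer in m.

slip = rate × time = 2 m/kyr × 371 ka = 742 m

742 m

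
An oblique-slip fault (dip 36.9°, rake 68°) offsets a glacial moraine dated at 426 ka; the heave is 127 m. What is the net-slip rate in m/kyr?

0.402 m/kyr

dip-slip = heave / cos(dip) = 127 / cos(36.9°) = 158.8 m
net slip = dip-slip / sin(rake) = 158.8 / sin(68°) = 171.3 m
rate = 171.3 m / 426 ka = 0.000402 m/yr = 0.402 m/kyr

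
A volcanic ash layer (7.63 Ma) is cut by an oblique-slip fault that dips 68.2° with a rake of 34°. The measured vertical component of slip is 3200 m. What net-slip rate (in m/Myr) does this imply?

dip-slip = throw / sin(dip) = 3200 / sin(68.2°) = 3446 m
net slip = dip-slip / sin(rake) = 3446 / sin(34°) = 6163 m
rate = 6163 m / 7.63 Ma = 0.000808 m/yr = 808 m/Myr

808 m/Myr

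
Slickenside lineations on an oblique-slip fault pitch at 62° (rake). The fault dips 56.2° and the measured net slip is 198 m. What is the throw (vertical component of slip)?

145 m

dip-slip = net slip × sin(rake) = 198 m × sin(62°) = 174.8 m
throw = dip-slip × sin(dip) = 174.8 × sin(56.2°) = 145 m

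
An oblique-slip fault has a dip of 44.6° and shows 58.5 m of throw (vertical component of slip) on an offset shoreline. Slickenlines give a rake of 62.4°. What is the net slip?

94 m

dip-slip = throw / sin(dip) = 58.5 / sin(44.6°) = 83.32 m
net slip = dip-slip / sin(rake) = 83.32 / sin(62.4°) = 94 m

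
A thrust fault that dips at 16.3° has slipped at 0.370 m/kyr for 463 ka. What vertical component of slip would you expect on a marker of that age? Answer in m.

48.1 m

dip-slip = rate × time = 0.370 m/kyr × 463 ka = 171.3 m
throw = dip-slip × sin(dip) = 171.3 × sin(16.3°) = 48.1 m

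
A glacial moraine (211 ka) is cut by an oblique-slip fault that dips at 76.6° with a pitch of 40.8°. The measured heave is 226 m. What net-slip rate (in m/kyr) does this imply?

dip-slip = heave / cos(dip) = 226 / cos(76.6°) = 975.2 m
net slip = dip-slip / sin(rake) = 975.2 / sin(40.8°) = 1492 m
rate = 1492 m / 211 ka = 0.00707 m/yr = 7.07 m/kyr

7.07 m/kyr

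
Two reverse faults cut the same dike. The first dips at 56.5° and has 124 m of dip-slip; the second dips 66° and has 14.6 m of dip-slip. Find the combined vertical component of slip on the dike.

117 m

throw_A = 124 × sin(56.5°) = 103.4 m
throw_B = 14.6 × sin(66°) = 13.34 m
total = 103.4 + 13.34 = 117 m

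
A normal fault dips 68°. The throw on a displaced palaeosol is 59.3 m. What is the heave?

24 m

heave = throw / tan(dip) = 59.3 / tan(68°) = 24 m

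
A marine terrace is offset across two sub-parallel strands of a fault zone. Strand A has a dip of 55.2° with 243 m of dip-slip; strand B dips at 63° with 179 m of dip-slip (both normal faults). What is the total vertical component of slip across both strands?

throw_A = 243 × sin(55.2°) = 199.5 m
throw_B = 179 × sin(63°) = 159.5 m
total = 199.5 + 159.5 = 359 m

359 m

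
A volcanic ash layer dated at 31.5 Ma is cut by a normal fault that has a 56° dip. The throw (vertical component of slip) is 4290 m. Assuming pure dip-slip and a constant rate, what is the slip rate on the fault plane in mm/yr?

0.164 mm/yr

dip-slip = throw / sin(dip) = 4290 m / sin(56°) = 5175 m
rate = 5175 m / 31.5 Ma = 0.000164 m/yr = 0.164 mm/yr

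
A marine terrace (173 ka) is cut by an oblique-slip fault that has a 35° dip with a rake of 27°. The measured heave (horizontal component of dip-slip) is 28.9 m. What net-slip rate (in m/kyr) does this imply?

0.449 m/kyr

dip-slip = heave / cos(dip) = 28.9 / cos(35°) = 35.28 m
net slip = dip-slip / sin(rake) = 35.28 / sin(27°) = 77.71 m
rate = 77.71 m / 173 ka = 0.000449 m/yr = 0.449 m/kyr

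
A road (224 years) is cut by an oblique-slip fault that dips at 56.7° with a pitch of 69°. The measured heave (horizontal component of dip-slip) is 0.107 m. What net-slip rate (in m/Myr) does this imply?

dip-slip = heave / cos(dip) = 0.107 / cos(56.7°) = 0.1949 m
net slip = dip-slip / sin(rake) = 0.1949 / sin(69°) = 0.2088 m
rate = 0.2088 m / 224 years = 0.000932 m/yr = 932 m/Myr

932 m/Myr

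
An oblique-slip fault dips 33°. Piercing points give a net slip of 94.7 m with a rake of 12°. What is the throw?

10.7 m

dip-slip = net slip × sin(rake) = 94.7 m × sin(12°) = 19.69 m
throw = dip-slip × sin(dip) = 19.69 × sin(33°) = 10.7 m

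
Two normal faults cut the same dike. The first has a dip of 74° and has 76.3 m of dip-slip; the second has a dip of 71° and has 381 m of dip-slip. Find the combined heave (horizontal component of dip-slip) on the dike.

heave_A = 76.3 × cos(74°) = 21.03 m
heave_B = 381 × cos(71°) = 124 m
total = 21.03 + 124 = 145 m

145 m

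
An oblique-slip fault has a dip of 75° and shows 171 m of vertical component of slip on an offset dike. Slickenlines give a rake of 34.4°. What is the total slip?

313 m

dip-slip = throw / sin(dip) = 171 / sin(75°) = 177 m
net slip = dip-slip / sin(rake) = 177 / sin(34.4°) = 313 m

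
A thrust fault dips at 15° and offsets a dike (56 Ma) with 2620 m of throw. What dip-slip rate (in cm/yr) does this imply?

dip-slip = throw / sin(dip) = 2620 m / sin(15°) = 10120 m
rate = 10120 m / 56 Ma = 0.000181 m/yr = 0.0181 cm/yr

0.0181 cm/yr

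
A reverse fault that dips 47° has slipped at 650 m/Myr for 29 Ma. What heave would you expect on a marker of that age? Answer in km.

dip-slip = rate × time = 650 m/Myr × 29 Ma = 18850 m
heave = dip-slip × cos(dip) = 18850 × cos(47°) = 12900 m = 12.9 km

12.9 km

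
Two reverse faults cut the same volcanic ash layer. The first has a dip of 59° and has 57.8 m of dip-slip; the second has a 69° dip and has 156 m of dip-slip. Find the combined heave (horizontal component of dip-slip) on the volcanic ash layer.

heave_A = 57.8 × cos(59°) = 29.77 m
heave_B = 156 × cos(69°) = 55.91 m
total = 29.77 + 55.91 = 85.7 m

85.7 m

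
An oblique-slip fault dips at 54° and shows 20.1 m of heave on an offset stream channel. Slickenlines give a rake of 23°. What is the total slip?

dip-slip = heave / cos(dip) = 20.1 / cos(54°) = 34.20 m
net slip = dip-slip / sin(rake) = 34.20 / sin(23°) = 87.5 m

87.5 m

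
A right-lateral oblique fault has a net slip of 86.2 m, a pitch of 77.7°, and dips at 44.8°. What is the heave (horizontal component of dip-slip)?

dip-slip = net slip × sin(rake) = 86.2 m × sin(77.7°) = 84.22 m
heave = dip-slip × cos(dip) = 84.22 × cos(44.8°) = 59.8 m

59.8 m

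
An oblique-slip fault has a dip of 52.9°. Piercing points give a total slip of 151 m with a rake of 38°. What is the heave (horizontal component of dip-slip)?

56.1 m

dip-slip = net slip × sin(rake) = 151 m × sin(38°) = 92.96 m
heave = dip-slip × cos(dip) = 92.96 × cos(52.9°) = 56.1 m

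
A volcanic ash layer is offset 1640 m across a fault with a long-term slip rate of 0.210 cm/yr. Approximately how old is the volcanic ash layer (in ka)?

781 ka

age = offset / rate = 1640 m / (0.210 cm/yr) = 781000 yr = 781 ka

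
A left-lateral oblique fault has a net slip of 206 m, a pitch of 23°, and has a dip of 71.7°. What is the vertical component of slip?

76.4 m

dip-slip = net slip × sin(rake) = 206 m × sin(23°) = 80.49 m
throw = dip-slip × sin(dip) = 80.49 × sin(71.7°) = 76.4 m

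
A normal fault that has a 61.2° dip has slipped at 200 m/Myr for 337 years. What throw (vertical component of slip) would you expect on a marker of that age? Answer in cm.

dip-slip = rate × time = 200 m/Myr × 337 years = 0.06740 m
throw = dip-slip × sin(dip) = 0.06740 × sin(61.2°) = 0.0591 m = 5.91 cm

5.91 cm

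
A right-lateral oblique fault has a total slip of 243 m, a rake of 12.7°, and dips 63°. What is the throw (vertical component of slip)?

47.6 m

dip-slip = net slip × sin(rake) = 243 m × sin(12.7°) = 53.42 m
throw = dip-slip × sin(dip) = 53.42 × sin(63°) = 47.6 m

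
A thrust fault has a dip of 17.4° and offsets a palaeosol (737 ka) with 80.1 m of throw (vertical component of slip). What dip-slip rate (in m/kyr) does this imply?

dip-slip = throw / sin(dip) = 80.1 m / sin(17.4°) = 267.9 m
rate = 267.9 m / 737 ka = 0.000363 m/yr = 0.363 m/kyr

0.363 m/kyr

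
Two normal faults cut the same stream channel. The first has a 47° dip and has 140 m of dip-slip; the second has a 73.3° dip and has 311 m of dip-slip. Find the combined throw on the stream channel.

400 m

throw_A = 140 × sin(47°) = 102.4 m
throw_B = 311 × sin(73.3°) = 297.9 m
total = 102.4 + 297.9 = 400 m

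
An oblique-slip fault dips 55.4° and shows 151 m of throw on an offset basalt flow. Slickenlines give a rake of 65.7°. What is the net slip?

dip-slip = throw / sin(dip) = 151 / sin(55.4°) = 183.4 m
net slip = dip-slip / sin(rake) = 183.4 / sin(65.7°) = 201 m

201 m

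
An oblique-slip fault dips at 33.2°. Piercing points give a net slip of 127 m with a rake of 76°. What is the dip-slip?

dip-slip = net slip × sin(rake) = 127 m × sin(76°) = 123 m

123 m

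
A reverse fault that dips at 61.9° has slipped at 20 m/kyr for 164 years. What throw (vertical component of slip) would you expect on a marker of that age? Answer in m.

dip-slip = rate × time = 20 m/kyr × 164 years = 3.280 m
throw = dip-slip × sin(dip) = 3.280 × sin(61.9°) = 2.89 m

2.89 m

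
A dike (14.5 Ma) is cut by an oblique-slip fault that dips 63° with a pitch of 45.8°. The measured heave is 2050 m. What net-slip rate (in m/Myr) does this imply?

434 m/Myr

dip-slip = heave / cos(dip) = 2050 / cos(63°) = 4516 m
net slip = dip-slip / sin(rake) = 4516 / sin(45.8°) = 6299 m
rate = 6299 m / 14.5 Ma = 0.000434 m/yr = 434 m/Myr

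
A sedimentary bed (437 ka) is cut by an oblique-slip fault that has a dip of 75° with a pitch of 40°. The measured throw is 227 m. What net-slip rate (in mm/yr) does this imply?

0.837 mm/yr

dip-slip = throw / sin(dip) = 227 / sin(75°) = 235 m
net slip = dip-slip / sin(rake) = 235 / sin(40°) = 365.6 m
rate = 365.6 m / 437 ka = 0.000837 m/yr = 0.837 mm/yr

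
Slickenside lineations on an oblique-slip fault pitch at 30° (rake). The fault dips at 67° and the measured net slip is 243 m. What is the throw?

dip-slip = net slip × sin(rake) = 243 m × sin(30°) = 121.5 m
throw = dip-slip × sin(dip) = 121.5 × sin(67°) = 112 m

112 m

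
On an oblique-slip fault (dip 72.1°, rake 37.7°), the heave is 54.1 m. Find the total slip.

288 m

dip-slip = heave / cos(dip) = 54.1 / cos(72.1°) = 176 m
net slip = dip-slip / sin(rake) = 176 / sin(37.7°) = 288 m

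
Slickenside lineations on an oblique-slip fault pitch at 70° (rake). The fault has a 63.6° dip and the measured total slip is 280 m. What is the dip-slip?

263 m

dip-slip = net slip × sin(rake) = 280 m × sin(70°) = 263 m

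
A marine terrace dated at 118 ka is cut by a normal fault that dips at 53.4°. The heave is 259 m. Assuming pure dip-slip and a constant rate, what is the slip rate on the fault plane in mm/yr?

dip-slip = heave / cos(dip) = 259 m / cos(53.4°) = 434.4 m
rate = 434.4 m / 118 ka = 0.00368 m/yr = 3.68 mm/yr

3.68 mm/yr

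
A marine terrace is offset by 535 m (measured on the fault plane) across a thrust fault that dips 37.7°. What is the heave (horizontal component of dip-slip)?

heave = dip-slip × cos(dip) = 535 m × cos(37.7°) = 423 m

423 m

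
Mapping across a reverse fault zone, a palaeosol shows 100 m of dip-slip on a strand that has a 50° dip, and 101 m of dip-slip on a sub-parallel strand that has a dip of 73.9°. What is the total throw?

174 m

throw_A = 100 × sin(50°) = 76.60 m
throw_B = 101 × sin(73.9°) = 97.04 m
total = 76.60 + 97.04 = 174 m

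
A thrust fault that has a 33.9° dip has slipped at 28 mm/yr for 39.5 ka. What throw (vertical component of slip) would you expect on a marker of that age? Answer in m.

617 m

dip-slip = rate × time = 28 mm/yr × 39.5 ka = 1106 m
throw = dip-slip × sin(dip) = 1106 × sin(33.9°) = 617 m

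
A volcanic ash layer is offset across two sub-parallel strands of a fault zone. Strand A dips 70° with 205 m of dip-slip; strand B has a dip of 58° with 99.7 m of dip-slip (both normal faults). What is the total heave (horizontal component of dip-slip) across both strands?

heave_A = 205 × cos(70°) = 70.11 m
heave_B = 99.7 × cos(58°) = 52.83 m
total = 70.11 + 52.83 = 123 m

123 m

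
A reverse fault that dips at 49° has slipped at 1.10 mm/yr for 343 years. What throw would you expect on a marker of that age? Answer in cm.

dip-slip = rate × time = 1.10 mm/yr × 343 years = 0.3773 m
throw = dip-slip × sin(dip) = 0.3773 × sin(49°) = 0.285 m = 28.5 cm

28.5 cm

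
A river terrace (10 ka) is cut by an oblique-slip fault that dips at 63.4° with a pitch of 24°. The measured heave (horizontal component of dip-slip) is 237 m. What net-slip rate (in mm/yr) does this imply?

dip-slip = heave / cos(dip) = 237 / cos(63.4°) = 529.3 m
net slip = dip-slip / sin(rake) = 529.3 / sin(24°) = 1301 m
rate = 1301 m / 10 ka = 0.130 m/yr = 130 mm/yr

130 mm/yr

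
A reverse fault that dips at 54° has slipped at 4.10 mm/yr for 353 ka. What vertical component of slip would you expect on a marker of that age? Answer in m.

dip-slip = rate × time = 4.10 mm/yr × 353 ka = 1447 m
throw = dip-slip × sin(dip) = 1447 × sin(54°) = 1170 m

1170 m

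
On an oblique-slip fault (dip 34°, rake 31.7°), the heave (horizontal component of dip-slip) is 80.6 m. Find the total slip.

dip-slip = heave / cos(dip) = 80.6 / cos(34°) = 97.22 m
net slip = dip-slip / sin(rake) = 97.22 / sin(31.7°) = 185 m

185 m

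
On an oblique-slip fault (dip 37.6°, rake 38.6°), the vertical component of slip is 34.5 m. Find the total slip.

dip-slip = throw / sin(dip) = 34.5 / sin(37.6°) = 56.54 m
net slip = dip-slip / sin(rake) = 56.54 / sin(38.6°) = 90.6 m

90.6 m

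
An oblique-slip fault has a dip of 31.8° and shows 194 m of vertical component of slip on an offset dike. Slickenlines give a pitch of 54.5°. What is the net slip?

dip-slip = throw / sin(dip) = 194 / sin(31.8°) = 368.2 m
net slip = dip-slip / sin(rake) = 368.2 / sin(54.5°) = 452 m

452 m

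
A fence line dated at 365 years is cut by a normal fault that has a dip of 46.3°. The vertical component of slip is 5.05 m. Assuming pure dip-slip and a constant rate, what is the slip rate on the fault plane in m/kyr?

dip-slip = throw / sin(dip) = 5.05 m / sin(46.3°) = 6.985 m
rate = 6.985 m / 365 years = 0.0191 m/yr = 19.1 m/kyr

19.1 m/kyr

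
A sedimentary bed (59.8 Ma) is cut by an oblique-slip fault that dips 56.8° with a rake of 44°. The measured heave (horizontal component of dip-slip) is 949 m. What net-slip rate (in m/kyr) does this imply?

0.0417 m/kyr

dip-slip = heave / cos(dip) = 949 / cos(56.8°) = 1733 m
net slip = dip-slip / sin(rake) = 1733 / sin(44°) = 2495 m
rate = 2495 m / 59.8 Ma = 0.0000417 m/yr = 0.0417 m/kyr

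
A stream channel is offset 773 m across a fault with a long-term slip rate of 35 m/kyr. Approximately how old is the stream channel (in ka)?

22.1 ka

age = offset / rate = 773 m / (35 m/kyr) = 22100 yr = 22.1 ka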